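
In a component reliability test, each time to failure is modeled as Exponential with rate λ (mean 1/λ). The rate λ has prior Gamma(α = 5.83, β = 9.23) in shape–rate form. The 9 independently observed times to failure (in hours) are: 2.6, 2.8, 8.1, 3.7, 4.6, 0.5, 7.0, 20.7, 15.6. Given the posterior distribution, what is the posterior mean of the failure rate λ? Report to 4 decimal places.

0.1982

With a Gamma(shape α, rate β) prior on the exponential rate λ, the posterior after n observations with total T = Σxᵢ is Gamma(α+n, β+T).
Sum of observations T = 65.6 hours; n = 9.
Posterior: Gamma(5.83+9, 9.23+65.6) = Gamma(14.83, 74.83).
Posterior mean of λ = α/β = 14.83/74.83 = 0.1982.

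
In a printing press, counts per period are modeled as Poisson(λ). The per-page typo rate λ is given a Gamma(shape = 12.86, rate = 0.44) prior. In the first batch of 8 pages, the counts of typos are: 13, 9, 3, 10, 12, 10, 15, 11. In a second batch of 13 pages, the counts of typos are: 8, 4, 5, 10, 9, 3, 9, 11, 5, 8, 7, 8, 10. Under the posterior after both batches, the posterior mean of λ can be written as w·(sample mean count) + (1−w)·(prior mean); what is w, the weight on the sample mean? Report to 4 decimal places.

0.9795

With a Gamma(shape α, rate β) prior, the Poisson likelihood is conjugate: the posterior is Gamma(α + ΣXᵢ, β + n).
Total number of pages: n = 8 + 13 = 21.
Posterior mean = (α₀+S)/(β₀+n) = [n/(β₀+n)]·(S/n) + [β₀/(β₀+n)]·(α₀/β₀), so only n and β₀ enter the weight.
Weight on data w = n/(β₀+n) = 21/(0.44+21) = 21/21.44 = 0.9795.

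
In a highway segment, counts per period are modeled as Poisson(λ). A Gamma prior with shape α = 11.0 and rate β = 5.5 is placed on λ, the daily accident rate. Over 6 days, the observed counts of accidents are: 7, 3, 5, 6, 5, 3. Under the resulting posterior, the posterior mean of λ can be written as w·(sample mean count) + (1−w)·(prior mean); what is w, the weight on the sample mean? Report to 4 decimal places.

0.5217

With a Gamma(shape α, rate β) prior, the Poisson likelihood is conjugate: the posterior is Gamma(α + ΣXᵢ, β + n).
Posterior mean = (α₀+S)/(β₀+n) = [n/(β₀+n)]·(S/n) + [β₀/(β₀+n)]·(α₀/β₀), so only n and β₀ enter the weight.
Weight on data w = n/(β₀+n) = 6/(5.5+6) = 6/11.5 = 0.5217.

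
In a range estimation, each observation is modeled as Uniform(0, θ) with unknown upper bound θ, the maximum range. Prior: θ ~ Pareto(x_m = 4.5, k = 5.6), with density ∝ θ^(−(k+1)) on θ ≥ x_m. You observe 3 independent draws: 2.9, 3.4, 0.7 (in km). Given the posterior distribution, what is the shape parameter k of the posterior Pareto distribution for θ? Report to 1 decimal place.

8.6

A Pareto(scale x_m, shape k) prior on the upper bound θ of Uniform(0, θ) is conjugate: posterior is Pareto(max(x_m, max xᵢ), k + n).
Sample maximum = 3.4; prior scale x_m = 4.5 → posterior scale = max = 4.5.
Posterior shape = 5.6 + 3 = 8.6.
Posterior shape k = 8.6.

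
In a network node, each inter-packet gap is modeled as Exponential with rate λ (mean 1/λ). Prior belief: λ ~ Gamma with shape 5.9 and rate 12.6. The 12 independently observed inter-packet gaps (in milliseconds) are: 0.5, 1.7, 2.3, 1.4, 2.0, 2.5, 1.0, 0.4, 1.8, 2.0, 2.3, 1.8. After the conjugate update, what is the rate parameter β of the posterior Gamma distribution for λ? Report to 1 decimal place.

With a Gamma(shape α, rate β) prior on the exponential rate λ, the posterior after n observations with total T = Σxᵢ is Gamma(α+n, β+T).
Sum of observations T = 19.7 milliseconds; n = 12.
Posterior: Gamma(5.9+12, 12.6+19.7) = Gamma(17.9, 32.3).
Posterior β = 32.3.

32.3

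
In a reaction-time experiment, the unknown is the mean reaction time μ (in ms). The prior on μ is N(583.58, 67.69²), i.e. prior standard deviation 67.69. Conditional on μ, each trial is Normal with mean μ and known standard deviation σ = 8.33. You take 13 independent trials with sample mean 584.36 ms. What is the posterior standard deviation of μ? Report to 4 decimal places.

For Normal data with known variance σ², a Normal(μ₀, σ₀²) prior on μ is conjugate. Posterior precision = 1/σ₀² + n/σ²; posterior mean is the precision-weighted average of μ₀ and x̄.
σ₀² = 67.69² = 4581.9361, σ² = 8.33² = 69.3889; σ² + n·σ₀² = 69.3889 + 13·4581.9361 = 59634.5582.
Posterior precision = 1/σ₀² + n/σ² = 1/4581.9361 + 13/69.3889 = (σ² + n·σ₀²)/(σ₀²σ²) = 59634.5582/(4581.9361·69.3889); posterior variance σₙ² = σ₀²σ²/(σ² + n·σ₀²) = 4581.9361·69.3889/59634.5582 = 5.331397.
Posterior SD = √σₙ² = √(4581.9361·69.3889/59634.5582) = 2.3090.

2.3090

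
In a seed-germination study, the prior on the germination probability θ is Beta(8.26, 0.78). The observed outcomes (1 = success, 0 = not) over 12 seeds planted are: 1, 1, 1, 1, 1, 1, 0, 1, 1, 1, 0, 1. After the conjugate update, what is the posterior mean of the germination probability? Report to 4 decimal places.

0.8679

The Beta prior is conjugate to a Binomial/Bernoulli likelihood; the update adds successes to α and failures to β.
Posterior: Beta(α+k, β+n−k) = Beta(8.26+10, 0.78+2) = Beta(18.26, 2.78).
Posterior mean = α/(α+β) = 18.26/21.04 = 0.8679.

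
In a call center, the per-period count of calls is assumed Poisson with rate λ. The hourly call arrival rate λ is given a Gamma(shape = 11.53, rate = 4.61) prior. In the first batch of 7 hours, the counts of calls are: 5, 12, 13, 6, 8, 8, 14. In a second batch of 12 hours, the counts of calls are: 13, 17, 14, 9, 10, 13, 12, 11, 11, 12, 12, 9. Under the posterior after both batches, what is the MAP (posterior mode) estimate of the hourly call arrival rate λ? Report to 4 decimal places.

With a Gamma(shape α, rate β) prior, the Poisson likelihood is conjugate: the posterior is Gamma(α + ΣXᵢ, β + n).
Batch 1: sum of counts S = 66 over n = 7 hours.
After batch 1: Gamma(α+S, β+n) = Gamma(11.53+66, 4.61+7) = Gamma(77.53, 11.61).
Batch 2: sum of counts S = 143 over n = 12 hours.
After batch 2: Gamma(α+S, β+n) = Gamma(77.53+143, 11.61+12) = Gamma(220.53, 23.61).
Mode of Gamma(α,β) for α≥1 is (α−1)/β = 219.53/23.61 = 9.2982.

9.2982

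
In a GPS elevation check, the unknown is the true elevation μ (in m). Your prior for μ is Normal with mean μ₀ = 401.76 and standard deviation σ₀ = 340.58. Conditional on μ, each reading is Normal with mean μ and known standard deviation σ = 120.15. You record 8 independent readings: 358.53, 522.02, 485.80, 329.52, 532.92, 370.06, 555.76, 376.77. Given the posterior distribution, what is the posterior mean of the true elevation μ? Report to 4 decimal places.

440.8149

For Normal data with known variance σ², a Normal(μ₀, σ₀²) prior on μ is conjugate. Posterior precision = 1/σ₀² + n/σ²; posterior mean is the precision-weighted average of μ₀ and x̄.
Σxᵢ = 358.53 + 522.02 + 485.80 + 329.52 + 532.92 + 370.06 + 555.76 + 376.77 = 3531.38, so n·x̄ = 3531.38.
σ₀² = 340.58² = 115994.7364, σ² = 120.15² = 14436.0225; σ² + n·σ₀² = 14436.0225 + 8·115994.7364 = 942393.9137.
Posterior mean = (μ₀/σ₀² + n·x̄/σ²)/(1/σ₀² + n/σ²) = (σ²·μ₀ + σ₀²·n·x̄)/(σ² + n·σ₀²) = (14436.0225·401.76 + 115994.7364·3531.38)/942393.9137 = 415421308.627832/942393.9137 = 440.8149.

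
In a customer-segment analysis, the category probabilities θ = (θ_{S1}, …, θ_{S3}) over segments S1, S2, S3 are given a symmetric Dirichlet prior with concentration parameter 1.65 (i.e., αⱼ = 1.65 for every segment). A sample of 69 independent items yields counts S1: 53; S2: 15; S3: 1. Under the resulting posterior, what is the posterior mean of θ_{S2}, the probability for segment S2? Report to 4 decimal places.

The Dirichlet prior is conjugate to the Multinomial likelihood: each posterior αⱼ = prior αⱼ + observed count nⱼ.
Posterior concentration: (54.65, 16.65, 2.65), total = 73.95.
E[θ_{S2}|data] = α_{S2}/Σα = 16.65/73.95 = 0.2252.

0.2252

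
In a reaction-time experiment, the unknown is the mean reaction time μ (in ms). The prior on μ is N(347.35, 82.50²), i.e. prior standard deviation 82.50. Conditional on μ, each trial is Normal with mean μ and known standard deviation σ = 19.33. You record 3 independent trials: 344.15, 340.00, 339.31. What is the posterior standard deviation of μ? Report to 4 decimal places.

11.0594

For Normal data with known variance σ², a Normal(μ₀, σ₀²) prior on μ is conjugate. Posterior precision = 1/σ₀² + n/σ²; posterior mean is the precision-weighted average of μ₀ and x̄.
σ₀² = 82.50² = 6806.25, σ² = 19.33² = 373.6489; σ² + n·σ₀² = 373.6489 + 3·6806.25 = 20792.3989.
Posterior precision = 1/σ₀² + n/σ² = 1/6806.25 + 3/373.6489 = (σ² + n·σ₀²)/(σ₀²σ²) = 20792.3989/(6806.25·373.6489); posterior variance σₙ² = σ₀²σ²/(σ² + n·σ₀²) = 6806.25·373.6489/20792.3989 = 122.311420.
Posterior SD = √σₙ² = √(6806.25·373.6489/20792.3989) = 11.0594.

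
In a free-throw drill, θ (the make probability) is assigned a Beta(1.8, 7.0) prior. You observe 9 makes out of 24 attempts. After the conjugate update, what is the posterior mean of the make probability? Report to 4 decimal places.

The Beta prior is conjugate to a Binomial/Bernoulli likelihood; the update adds successes to α and failures to β.
Posterior: Beta(α+k, β+n−k) = Beta(1.8+9, 7.0+15) = Beta(10.8, 22.0).
Posterior mean = α/(α+β) = 10.8/32.8 = 0.3293.

0.3293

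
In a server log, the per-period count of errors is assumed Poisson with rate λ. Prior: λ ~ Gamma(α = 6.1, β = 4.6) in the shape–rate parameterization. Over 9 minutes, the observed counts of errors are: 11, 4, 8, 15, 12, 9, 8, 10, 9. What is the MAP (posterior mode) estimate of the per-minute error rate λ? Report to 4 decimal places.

With a Gamma(shape α, rate β) prior, the Poisson likelihood is conjugate: the posterior is Gamma(α + ΣXᵢ, β + n).
Sum of counts S = 86 over n = 9 minutes.
Posterior: Gamma(α+S, β+n) = Gamma(6.1+86, 4.6+9) = Gamma(92.1, 13.6).
Mode of Gamma(α,β) for α≥1 is (α−1)/β = 91.1/13.6 = 6.6985.

6.6985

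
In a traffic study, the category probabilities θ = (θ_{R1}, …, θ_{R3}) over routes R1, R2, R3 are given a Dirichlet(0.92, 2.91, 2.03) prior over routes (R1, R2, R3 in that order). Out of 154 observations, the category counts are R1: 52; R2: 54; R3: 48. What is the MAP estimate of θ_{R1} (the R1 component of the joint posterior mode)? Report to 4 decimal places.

0.3310

The Dirichlet prior is conjugate to the Multinomial likelihood: each posterior αⱼ = prior αⱼ + observed count nⱼ.
Posterior concentration: (52.92, 56.91, 50.03), total = 159.86.
Joint mode component: (α_{R1}−1)/(Σα−K) = 51.92/156.86 = 0.3310.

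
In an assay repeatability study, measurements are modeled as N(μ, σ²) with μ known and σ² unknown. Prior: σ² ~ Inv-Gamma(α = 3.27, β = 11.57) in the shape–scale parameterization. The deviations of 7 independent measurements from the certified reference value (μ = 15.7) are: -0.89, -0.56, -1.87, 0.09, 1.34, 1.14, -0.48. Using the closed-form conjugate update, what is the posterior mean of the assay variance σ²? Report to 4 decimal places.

2.6929

With known mean μ and an Inverse-Gamma(α, β) prior on σ², the Normal likelihood is conjugate: posterior is Inv-Gamma(α + n/2, β + Σ(xᵢ−μ)²/2).
Σ(xᵢ−μ)² = (-0.89)² + (-0.56)² + (-1.87)² + (0.09)² + (1.34)² + (1.14)² + (-0.48)² = 7.9363.
Posterior: Inv-Gamma(3.27 + 7/2, 11.57 + 7.9363/2) = Inv-Gamma(6.77, 15.53815).
E[σ²|data] = β/(α−1) = 15.53815/5.77 = 2.6929.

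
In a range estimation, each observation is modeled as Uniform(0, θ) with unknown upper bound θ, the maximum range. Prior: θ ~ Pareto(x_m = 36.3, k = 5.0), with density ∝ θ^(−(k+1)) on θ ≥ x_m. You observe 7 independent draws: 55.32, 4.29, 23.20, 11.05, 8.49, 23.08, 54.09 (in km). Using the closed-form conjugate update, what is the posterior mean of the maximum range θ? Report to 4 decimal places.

A Pareto(scale x_m, shape k) prior on the upper bound θ of Uniform(0, θ) is conjugate: posterior is Pareto(max(x_m, max xᵢ), k + n).
Sample maximum = 55.32; prior scale x_m = 36.3 → posterior scale = max = 55.32.
Posterior shape = 5.0 + 7 = 12.0.
E[θ|data] = k·x_m/(k−1) = 12.0·55.32/11.0 = 60.3491.

60.3491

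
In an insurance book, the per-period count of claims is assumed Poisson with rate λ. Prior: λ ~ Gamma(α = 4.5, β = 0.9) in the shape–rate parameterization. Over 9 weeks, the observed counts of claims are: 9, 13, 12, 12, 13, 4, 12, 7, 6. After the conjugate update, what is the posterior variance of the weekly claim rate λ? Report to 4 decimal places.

With a Gamma(shape α, rate β) prior, the Poisson likelihood is conjugate: the posterior is Gamma(α + ΣXᵢ, β + n).
Sum of counts S = 88 over n = 9 weeks.
Posterior: Gamma(α+S, β+n) = Gamma(4.5+88, 0.9+9) = Gamma(92.5, 9.9).
Var = α/β² = 92.5/9.9² = 0.9438.

0.9438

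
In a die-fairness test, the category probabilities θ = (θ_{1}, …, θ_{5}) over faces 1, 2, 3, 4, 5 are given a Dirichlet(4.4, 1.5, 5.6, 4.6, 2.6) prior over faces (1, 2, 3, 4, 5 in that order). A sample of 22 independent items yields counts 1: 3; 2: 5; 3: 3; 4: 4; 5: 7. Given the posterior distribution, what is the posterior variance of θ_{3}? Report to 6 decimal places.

The Dirichlet prior is conjugate to the Multinomial likelihood: each posterior αⱼ = prior αⱼ + observed count nⱼ.
Posterior concentration: (7.4, 6.5, 8.6, 8.6, 9.6), total = 40.7.
Var[θ_j] = α_j(Σα−α_j)/((Σα)²(Σα+1)) = 8.6·32.1/(40.7²·41.7) = 0.003996.

0.003996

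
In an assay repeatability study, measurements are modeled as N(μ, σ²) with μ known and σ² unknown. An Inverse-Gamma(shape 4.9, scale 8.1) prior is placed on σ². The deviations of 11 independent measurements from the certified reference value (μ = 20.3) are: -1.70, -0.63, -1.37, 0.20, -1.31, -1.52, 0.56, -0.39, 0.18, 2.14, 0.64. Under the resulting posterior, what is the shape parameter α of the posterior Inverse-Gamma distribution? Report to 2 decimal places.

10.40

With known mean μ and an Inverse-Gamma(α, β) prior on σ², the Normal likelihood is conjugate: posterior is Inv-Gamma(α + n/2, β + Σ(xᵢ−μ)²/2).
Σ(xᵢ−μ)² = (-1.70)² + (-0.63)² + (-1.37)² + (0.20)² + (-1.31)² + (-1.52)² + (0.56)² + (-0.39)² + (0.18)² + (2.14)² + (0.64)² = 14.7176.
Posterior: Inv-Gamma(4.9 + 11/2, 8.1 + 14.7176/2) = Inv-Gamma(10.40, 15.45880).
Posterior α = 10.40.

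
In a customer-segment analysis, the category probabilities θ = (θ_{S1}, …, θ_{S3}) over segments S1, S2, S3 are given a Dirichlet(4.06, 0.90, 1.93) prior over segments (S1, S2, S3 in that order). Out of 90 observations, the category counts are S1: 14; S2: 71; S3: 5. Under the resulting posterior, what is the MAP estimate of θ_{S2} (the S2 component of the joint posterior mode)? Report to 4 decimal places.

0.7551

The Dirichlet prior is conjugate to the Multinomial likelihood: each posterior αⱼ = prior αⱼ + observed count nⱼ.
Posterior concentration: (18.06, 71.90, 6.93), total = 96.89.
Joint mode component: (α_{S2}−1)/(Σα−K) = 70.90/93.89 = 0.7551.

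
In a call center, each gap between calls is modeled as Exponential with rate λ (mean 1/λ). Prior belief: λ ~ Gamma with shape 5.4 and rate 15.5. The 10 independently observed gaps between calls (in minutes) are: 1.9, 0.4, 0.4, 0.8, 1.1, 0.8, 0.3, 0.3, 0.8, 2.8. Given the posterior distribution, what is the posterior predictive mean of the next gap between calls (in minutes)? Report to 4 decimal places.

With a Gamma(shape α, rate β) prior on the exponential rate λ, the posterior after n observations with total T = Σxᵢ is Gamma(α+n, β+T).
Sum of observations T = 9.6 minutes; n = 10.
Posterior: Gamma(5.4+10, 15.5+9.6) = Gamma(15.4, 25.1).
The predictive distribution for the next observation is Lomax; its mean is β/(α−1) = 25.1/14.4 = 1.7431.

1.7431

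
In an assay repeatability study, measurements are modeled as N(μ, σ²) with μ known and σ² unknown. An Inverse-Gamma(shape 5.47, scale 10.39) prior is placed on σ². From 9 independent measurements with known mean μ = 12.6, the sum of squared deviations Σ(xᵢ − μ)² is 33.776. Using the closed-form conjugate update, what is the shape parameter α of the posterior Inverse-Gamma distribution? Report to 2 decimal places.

9.97

With known mean μ and an Inverse-Gamma(α, β) prior on σ², the Normal likelihood is conjugate: posterior is Inv-Gamma(α + n/2, β + Σ(xᵢ−μ)²/2).
Posterior: Inv-Gamma(5.47 + 9/2, 10.39 + 33.776/2) = Inv-Gamma(9.97, 27.2780).
Posterior α = 9.97.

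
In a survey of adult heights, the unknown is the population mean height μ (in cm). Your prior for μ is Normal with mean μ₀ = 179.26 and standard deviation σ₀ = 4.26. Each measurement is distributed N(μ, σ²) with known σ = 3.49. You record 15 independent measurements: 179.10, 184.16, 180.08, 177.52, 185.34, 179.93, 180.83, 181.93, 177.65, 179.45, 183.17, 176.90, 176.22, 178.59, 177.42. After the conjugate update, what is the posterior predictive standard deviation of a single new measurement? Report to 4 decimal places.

For Normal data with known variance σ², a Normal(μ₀, σ₀²) prior on μ is conjugate. Posterior precision = 1/σ₀² + n/σ²; posterior mean is the precision-weighted average of μ₀ and x̄.
σ₀² = 4.26² = 18.1476, σ² = 3.49² = 12.1801; σ² + n·σ₀² = 12.1801 + 15·18.1476 = 284.3941.
Posterior precision = 1/σ₀² + n/σ² = 1/18.1476 + 15/12.1801 = (σ² + n·σ₀²)/(σ₀²σ²) = 284.3941/(18.1476·12.1801); posterior variance σₙ² = σ₀²σ²/(σ² + n·σ₀²) = 18.1476·12.1801/284.3941 = 0.777230.
Predictive variance for one new observation = σₙ² + σ² = 18.1476·12.1801/284.3941 + 12.1801 = σ²·(σ₀² + 284.3941)/284.3941 = 12.1801·302.5417/284.3941 = 12.957330; SD = √(12.1801·302.5417/284.3941) = 3.5996.

3.5996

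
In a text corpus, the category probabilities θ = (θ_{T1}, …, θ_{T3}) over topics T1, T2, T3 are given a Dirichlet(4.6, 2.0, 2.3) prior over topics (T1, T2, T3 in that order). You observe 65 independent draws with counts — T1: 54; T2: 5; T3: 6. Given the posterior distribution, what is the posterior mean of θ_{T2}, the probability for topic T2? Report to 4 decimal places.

0.0947

The Dirichlet prior is conjugate to the Multinomial likelihood: each posterior αⱼ = prior αⱼ + observed count nⱼ.
Posterior concentration: (58.6, 7.0, 8.3), total = 73.9.
E[θ_{T2}|data] = α_{T2}/Σα = 7.0/73.9 = 0.0947.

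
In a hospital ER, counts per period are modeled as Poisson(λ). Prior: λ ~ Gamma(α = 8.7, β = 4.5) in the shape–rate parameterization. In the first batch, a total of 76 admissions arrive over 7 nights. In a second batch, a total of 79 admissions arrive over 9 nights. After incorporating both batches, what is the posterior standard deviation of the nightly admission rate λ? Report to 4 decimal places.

0.6241

With a Gamma(shape α, rate β) prior, the Poisson likelihood is conjugate: the posterior is Gamma(α + ΣXᵢ, β + n).
After batch 1: Gamma(α+S, β+n) = Gamma(8.7+76, 4.5+7) = Gamma(84.7, 11.5).
After batch 2: Gamma(α+S, β+n) = Gamma(84.7+79, 11.5+9) = Gamma(163.7, 20.5).
SD = √α/β = √163.7/20.5 = 0.6241.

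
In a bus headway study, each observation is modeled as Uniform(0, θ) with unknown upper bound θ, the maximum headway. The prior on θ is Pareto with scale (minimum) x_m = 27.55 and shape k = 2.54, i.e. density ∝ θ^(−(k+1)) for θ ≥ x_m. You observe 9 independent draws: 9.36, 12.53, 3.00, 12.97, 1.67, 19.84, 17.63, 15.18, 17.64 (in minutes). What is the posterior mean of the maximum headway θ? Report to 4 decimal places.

30.1639

A Pareto(scale x_m, shape k) prior on the upper bound θ of Uniform(0, θ) is conjugate: posterior is Pareto(max(x_m, max xᵢ), k + n).
Sample maximum = 19.84; prior scale x_m = 27.55 → posterior scale = max = 27.55.
Posterior shape = 2.54 + 9 = 11.54.
E[θ|data] = k·x_m/(k−1) = 11.54·27.55/10.54 = 30.1639.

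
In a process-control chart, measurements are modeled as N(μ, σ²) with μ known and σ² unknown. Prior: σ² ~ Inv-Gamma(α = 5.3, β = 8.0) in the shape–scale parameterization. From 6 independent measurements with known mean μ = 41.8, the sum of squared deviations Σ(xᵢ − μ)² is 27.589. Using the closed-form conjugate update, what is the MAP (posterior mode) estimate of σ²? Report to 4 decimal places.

With known mean μ and an Inverse-Gamma(α, β) prior on σ², the Normal likelihood is conjugate: posterior is Inv-Gamma(α + n/2, β + Σ(xᵢ−μ)²/2).
Posterior: Inv-Gamma(5.3 + 6/2, 8.0 + 27.589/2) = Inv-Gamma(8.30, 21.7945).
Mode = β/(α+1) = 21.7945/9.30 = 2.3435.

2.3435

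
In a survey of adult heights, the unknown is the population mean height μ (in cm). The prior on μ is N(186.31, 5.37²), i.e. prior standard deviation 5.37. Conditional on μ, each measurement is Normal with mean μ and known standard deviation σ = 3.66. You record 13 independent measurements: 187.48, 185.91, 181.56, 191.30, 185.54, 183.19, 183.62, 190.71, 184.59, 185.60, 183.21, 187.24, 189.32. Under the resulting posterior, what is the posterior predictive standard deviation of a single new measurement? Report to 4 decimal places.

For Normal data with known variance σ², a Normal(μ₀, σ₀²) prior on μ is conjugate. Posterior precision = 1/σ₀² + n/σ²; posterior mean is the precision-weighted average of μ₀ and x̄.
σ₀² = 5.37² = 28.8369, σ² = 3.66² = 13.3956; σ² + n·σ₀² = 13.3956 + 13·28.8369 = 388.2753.
Posterior precision = 1/σ₀² + n/σ² = 1/28.8369 + 13/13.3956 = (σ² + n·σ₀²)/(σ₀²σ²) = 388.2753/(28.8369·13.3956); posterior variance σₙ² = σ₀²σ²/(σ² + n·σ₀²) = 28.8369·13.3956/388.2753 = 0.994881.
Predictive variance for one new observation = σₙ² + σ² = 28.8369·13.3956/388.2753 + 13.3956 = σ²·(σ₀² + 388.2753)/388.2753 = 13.3956·417.1122/388.2753 = 14.390481; SD = √(13.3956·417.1122/388.2753) = 3.7935.

3.7935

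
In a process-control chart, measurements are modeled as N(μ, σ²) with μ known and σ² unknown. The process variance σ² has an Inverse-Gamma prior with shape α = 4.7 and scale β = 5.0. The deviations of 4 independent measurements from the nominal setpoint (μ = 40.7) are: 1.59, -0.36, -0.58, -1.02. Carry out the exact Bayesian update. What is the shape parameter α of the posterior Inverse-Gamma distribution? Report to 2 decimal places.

6.70

With known mean μ and an Inverse-Gamma(α, β) prior on σ², the Normal likelihood is conjugate: posterior is Inv-Gamma(α + n/2, β + Σ(xᵢ−μ)²/2).
Σ(xᵢ−μ)² = (1.59)² + (-0.36)² + (-0.58)² + (-1.02)² = 4.0345.
Posterior: Inv-Gamma(4.7 + 4/2, 5.0 + 4.0345/2) = Inv-Gamma(6.70, 7.01725).
Posterior α = 6.70.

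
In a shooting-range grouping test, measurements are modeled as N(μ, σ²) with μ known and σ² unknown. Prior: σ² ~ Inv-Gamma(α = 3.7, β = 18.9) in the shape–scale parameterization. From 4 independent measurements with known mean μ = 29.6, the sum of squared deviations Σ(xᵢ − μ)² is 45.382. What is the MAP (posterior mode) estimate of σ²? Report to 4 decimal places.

6.2076

With known mean μ and an Inverse-Gamma(α, β) prior on σ², the Normal likelihood is conjugate: posterior is Inv-Gamma(α + n/2, β + Σ(xᵢ−μ)²/2).
Posterior: Inv-Gamma(3.7 + 4/2, 18.9 + 45.382/2) = Inv-Gamma(5.70, 41.5910).
Mode = β/(α+1) = 41.5910/6.70 = 6.2076.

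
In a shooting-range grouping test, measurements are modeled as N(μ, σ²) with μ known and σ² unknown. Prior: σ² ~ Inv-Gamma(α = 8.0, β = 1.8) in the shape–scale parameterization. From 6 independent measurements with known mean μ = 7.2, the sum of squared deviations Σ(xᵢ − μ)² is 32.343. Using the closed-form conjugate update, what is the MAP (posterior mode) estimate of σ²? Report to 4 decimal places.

1.4976

With known mean μ and an Inverse-Gamma(α, β) prior on σ², the Normal likelihood is conjugate: posterior is Inv-Gamma(α + n/2, β + Σ(xᵢ−μ)²/2).
Posterior: Inv-Gamma(8.0 + 6/2, 1.8 + 32.343/2) = Inv-Gamma(11.00, 17.9715).
Mode = β/(α+1) = 17.9715/12.00 = 1.4976.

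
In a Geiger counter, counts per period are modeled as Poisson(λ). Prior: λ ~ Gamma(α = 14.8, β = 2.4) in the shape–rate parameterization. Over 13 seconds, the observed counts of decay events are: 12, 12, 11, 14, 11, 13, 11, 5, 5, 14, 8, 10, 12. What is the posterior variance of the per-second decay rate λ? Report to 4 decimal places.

0.6443

With a Gamma(shape α, rate β) prior, the Poisson likelihood is conjugate: the posterior is Gamma(α + ΣXᵢ, β + n).
Sum of counts S = 138 over n = 13 seconds.
Posterior: Gamma(α+S, β+n) = Gamma(14.8+138, 2.4+13) = Gamma(152.8, 15.4).
Var = α/β² = 152.8/15.4² = 0.6443.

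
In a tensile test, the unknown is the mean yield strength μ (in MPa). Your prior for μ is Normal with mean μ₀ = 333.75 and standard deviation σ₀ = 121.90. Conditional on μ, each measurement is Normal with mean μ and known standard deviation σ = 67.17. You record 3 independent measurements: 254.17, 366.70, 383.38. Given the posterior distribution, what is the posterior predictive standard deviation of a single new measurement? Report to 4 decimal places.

76.6650

For Normal data with known variance σ², a Normal(μ₀, σ₀²) prior on μ is conjugate. Posterior precision = 1/σ₀² + n/σ²; posterior mean is the precision-weighted average of μ₀ and x̄.
σ₀² = 121.90² = 14859.61, σ² = 67.17² = 4511.8089; σ² + n·σ₀² = 4511.8089 + 3·14859.61 = 49090.6389.
Posterior precision = 1/σ₀² + n/σ² = 1/14859.61 + 3/4511.8089 = (σ² + n·σ₀²)/(σ₀²σ²) = 49090.6389/(14859.61·4511.8089); posterior variance σₙ² = σ₀²σ²/(σ² + n·σ₀²) = 14859.61·4511.8089/49090.6389 = 1365.712937.
Predictive variance for one new observation = σₙ² + σ² = 14859.61·4511.8089/49090.6389 + 4511.8089 = σ²·(σ₀² + 49090.6389)/49090.6389 = 4511.8089·63950.2489/49090.6389 = 5877.521837; SD = √(4511.8089·63950.2489/49090.6389) = 76.6650.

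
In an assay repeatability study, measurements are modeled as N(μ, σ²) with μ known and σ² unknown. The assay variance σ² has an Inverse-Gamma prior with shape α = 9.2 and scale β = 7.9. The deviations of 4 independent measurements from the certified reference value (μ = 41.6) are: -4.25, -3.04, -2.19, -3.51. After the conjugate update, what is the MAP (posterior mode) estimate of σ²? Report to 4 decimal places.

With known mean μ and an Inverse-Gamma(α, β) prior on σ², the Normal likelihood is conjugate: posterior is Inv-Gamma(α + n/2, β + Σ(xᵢ−μ)²/2).
Σ(xᵢ−μ)² = (-4.25)² + (-3.04)² + (-2.19)² + (-3.51)² = 44.4203.
Posterior: Inv-Gamma(9.2 + 4/2, 7.9 + 44.4203/2) = Inv-Gamma(11.20, 30.11015).
Mode = β/(α+1) = 30.11015/12.20 = 2.4680.

2.4680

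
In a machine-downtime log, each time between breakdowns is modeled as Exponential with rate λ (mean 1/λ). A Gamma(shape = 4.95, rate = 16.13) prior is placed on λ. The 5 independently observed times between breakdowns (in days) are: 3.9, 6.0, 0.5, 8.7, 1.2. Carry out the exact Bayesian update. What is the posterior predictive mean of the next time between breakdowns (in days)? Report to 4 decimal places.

4.0704

With a Gamma(shape α, rate β) prior on the exponential rate λ, the posterior after n observations with total T = Σxᵢ is Gamma(α+n, β+T).
Sum of observations T = 20.3 days; n = 5.
Posterior: Gamma(4.95+5, 16.13+20.3) = Gamma(9.95, 36.43).
The predictive distribution for the next observation is Lomax; its mean is β/(α−1) = 36.43/8.95 = 4.0704.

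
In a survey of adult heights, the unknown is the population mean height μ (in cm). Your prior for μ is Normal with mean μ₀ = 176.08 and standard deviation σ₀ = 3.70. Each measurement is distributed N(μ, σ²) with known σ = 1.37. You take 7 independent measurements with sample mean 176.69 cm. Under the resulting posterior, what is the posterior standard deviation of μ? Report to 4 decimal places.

For Normal data with known variance σ², a Normal(μ₀, σ₀²) prior on μ is conjugate. Posterior precision = 1/σ₀² + n/σ²; posterior mean is the precision-weighted average of μ₀ and x̄.
σ₀² = 3.70² = 13.69, σ² = 1.37² = 1.8769; σ² + n·σ₀² = 1.8769 + 7·13.69 = 97.7069.
Posterior precision = 1/σ₀² + n/σ² = 1/13.69 + 7/1.8769 = (σ² + n·σ₀²)/(σ₀²σ²) = 97.7069/(13.69·1.8769); posterior variance σₙ² = σ₀²σ²/(σ² + n·σ₀²) = 13.69·1.8769/97.7069 = 0.262978.
Posterior SD = √σₙ² = √(13.69·1.8769/97.7069) = 0.5128.

0.5128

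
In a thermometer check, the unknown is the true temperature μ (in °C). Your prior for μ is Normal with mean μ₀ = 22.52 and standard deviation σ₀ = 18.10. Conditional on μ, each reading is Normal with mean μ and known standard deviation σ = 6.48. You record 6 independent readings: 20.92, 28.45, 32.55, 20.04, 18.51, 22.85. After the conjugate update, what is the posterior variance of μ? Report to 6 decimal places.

For Normal data with known variance σ², a Normal(μ₀, σ₀²) prior on μ is conjugate. Posterior precision = 1/σ₀² + n/σ²; posterior mean is the precision-weighted average of μ₀ and x̄.
σ₀² = 18.10² = 327.61, σ² = 6.48² = 41.9904; σ² + n·σ₀² = 41.9904 + 6·327.61 = 2007.6504.
Posterior precision = 1/σ₀² + n/σ² = 1/327.61 + 6/41.9904 = (σ² + n·σ₀²)/(σ₀²σ²) = 2007.6504/(327.61·41.9904); posterior variance σₙ² = σ₀²σ²/(σ² + n·σ₀²) = 327.61·41.9904/2007.6504 = 6.852027.

6.852027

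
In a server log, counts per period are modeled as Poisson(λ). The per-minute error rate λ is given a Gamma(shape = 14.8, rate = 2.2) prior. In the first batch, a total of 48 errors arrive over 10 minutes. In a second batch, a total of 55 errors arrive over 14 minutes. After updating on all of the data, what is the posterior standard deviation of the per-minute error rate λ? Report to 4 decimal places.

0.4143

With a Gamma(shape α, rate β) prior, the Poisson likelihood is conjugate: the posterior is Gamma(α + ΣXᵢ, β + n).
After batch 1: Gamma(α+S, β+n) = Gamma(14.8+48, 2.2+10) = Gamma(62.8, 12.2).
After batch 2: Gamma(α+S, β+n) = Gamma(62.8+55, 12.2+14) = Gamma(117.8, 26.2).
SD = √α/β = √117.8/26.2 = 0.4143.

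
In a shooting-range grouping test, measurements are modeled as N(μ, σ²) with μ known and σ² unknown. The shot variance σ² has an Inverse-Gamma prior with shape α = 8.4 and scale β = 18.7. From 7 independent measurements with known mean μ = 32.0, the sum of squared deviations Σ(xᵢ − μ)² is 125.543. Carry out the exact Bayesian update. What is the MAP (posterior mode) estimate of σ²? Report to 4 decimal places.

6.3156

With known mean μ and an Inverse-Gamma(α, β) prior on σ², the Normal likelihood is conjugate: posterior is Inv-Gamma(α + n/2, β + Σ(xᵢ−μ)²/2).
Posterior: Inv-Gamma(8.4 + 7/2, 18.7 + 125.543/2) = Inv-Gamma(11.90, 81.4715).
Mode = β/(α+1) = 81.4715/12.90 = 6.3156.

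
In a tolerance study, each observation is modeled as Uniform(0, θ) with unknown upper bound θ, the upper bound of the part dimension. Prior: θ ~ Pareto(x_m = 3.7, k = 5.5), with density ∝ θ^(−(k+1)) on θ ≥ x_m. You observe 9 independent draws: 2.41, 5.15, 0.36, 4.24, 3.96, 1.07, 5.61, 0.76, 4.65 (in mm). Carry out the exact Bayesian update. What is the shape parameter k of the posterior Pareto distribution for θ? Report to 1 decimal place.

A Pareto(scale x_m, shape k) prior on the upper bound θ of Uniform(0, θ) is conjugate: posterior is Pareto(max(x_m, max xᵢ), k + n).
Sample maximum = 5.61; prior scale x_m = 3.7 → posterior scale = max = 5.61.
Posterior shape = 5.5 + 9 = 14.5.
Posterior shape k = 14.5.

14.5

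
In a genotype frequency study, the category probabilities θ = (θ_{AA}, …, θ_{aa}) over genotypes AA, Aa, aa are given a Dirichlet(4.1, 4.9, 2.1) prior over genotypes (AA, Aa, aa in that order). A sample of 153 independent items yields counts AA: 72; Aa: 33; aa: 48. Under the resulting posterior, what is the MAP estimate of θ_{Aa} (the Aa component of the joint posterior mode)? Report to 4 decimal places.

0.2291

The Dirichlet prior is conjugate to the Multinomial likelihood: each posterior αⱼ = prior αⱼ + observed count nⱼ.
Posterior concentration: (76.1, 37.9, 50.1), total = 164.1.
Joint mode component: (α_{Aa}−1)/(Σα−K) = 36.9/161.1 = 0.2291.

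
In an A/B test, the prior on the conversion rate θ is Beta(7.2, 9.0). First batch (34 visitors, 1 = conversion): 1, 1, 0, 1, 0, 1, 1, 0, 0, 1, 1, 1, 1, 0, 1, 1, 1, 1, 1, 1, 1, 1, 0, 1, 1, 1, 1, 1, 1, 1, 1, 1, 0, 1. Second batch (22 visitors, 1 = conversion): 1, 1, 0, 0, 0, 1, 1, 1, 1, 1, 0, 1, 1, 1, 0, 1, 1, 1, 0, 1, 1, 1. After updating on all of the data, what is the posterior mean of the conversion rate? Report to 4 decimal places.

The Beta prior is conjugate to a Binomial/Bernoulli likelihood; the update adds successes to α and failures to β.
After batch 1: Beta(7.2+27, 9.0+7) = Beta(34.2, 16.0).
After batch 2: Beta(34.2+16, 16.0+6) = Beta(50.2, 22.0).
Posterior mean = α/(α+β) = 50.2/72.2 = 0.6953.

0.6953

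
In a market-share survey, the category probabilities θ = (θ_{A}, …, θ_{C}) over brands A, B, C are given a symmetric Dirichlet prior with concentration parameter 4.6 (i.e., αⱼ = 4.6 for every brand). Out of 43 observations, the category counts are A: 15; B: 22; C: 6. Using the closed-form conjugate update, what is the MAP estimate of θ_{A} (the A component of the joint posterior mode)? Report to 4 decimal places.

The Dirichlet prior is conjugate to the Multinomial likelihood: each posterior αⱼ = prior αⱼ + observed count nⱼ.
Posterior concentration: (19.6, 26.6, 10.6), total = 56.8.
Joint mode component: (α_{A}−1)/(Σα−K) = 18.6/53.8 = 0.3457.

0.3457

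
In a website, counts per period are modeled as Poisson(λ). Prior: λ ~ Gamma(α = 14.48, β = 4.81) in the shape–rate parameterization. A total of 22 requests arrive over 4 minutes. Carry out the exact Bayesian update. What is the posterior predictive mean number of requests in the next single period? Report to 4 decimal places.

4.1407

With a Gamma(shape α, rate β) prior, the Poisson likelihood is conjugate: the posterior is Gamma(α + ΣXᵢ, β + n).
Posterior: Gamma(α+S, β+n) = Gamma(14.48+22, 4.81+4) = Gamma(36.48, 8.81).
The predictive distribution for one future period is NegBinom with mean α/β = 4.1407.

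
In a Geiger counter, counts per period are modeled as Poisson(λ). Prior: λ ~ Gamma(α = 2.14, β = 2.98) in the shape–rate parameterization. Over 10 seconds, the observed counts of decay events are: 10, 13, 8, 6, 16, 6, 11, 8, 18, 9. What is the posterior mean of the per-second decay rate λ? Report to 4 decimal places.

8.2542

With a Gamma(shape α, rate β) prior, the Poisson likelihood is conjugate: the posterior is Gamma(α + ΣXᵢ, β + n).
Sum of counts S = 105 over n = 10 seconds.
Posterior: Gamma(α+S, β+n) = Gamma(2.14+105, 2.98+10) = Gamma(107.14, 12.98).
Posterior mean = α/β = 107.14/12.98 = 8.2542.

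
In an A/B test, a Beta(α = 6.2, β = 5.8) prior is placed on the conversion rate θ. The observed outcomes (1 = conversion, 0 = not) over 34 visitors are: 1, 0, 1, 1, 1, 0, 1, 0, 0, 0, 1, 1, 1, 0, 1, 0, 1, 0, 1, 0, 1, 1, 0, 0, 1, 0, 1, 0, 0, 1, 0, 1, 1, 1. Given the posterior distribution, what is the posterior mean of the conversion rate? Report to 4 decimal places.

The Beta prior is conjugate to a Binomial/Bernoulli likelihood; the update adds successes to α and failures to β.
Posterior: Beta(α+k, β+n−k) = Beta(6.2+19, 5.8+15) = Beta(25.2, 20.8).
Posterior mean = α/(α+β) = 25.2/46.0 = 0.5478.

0.5478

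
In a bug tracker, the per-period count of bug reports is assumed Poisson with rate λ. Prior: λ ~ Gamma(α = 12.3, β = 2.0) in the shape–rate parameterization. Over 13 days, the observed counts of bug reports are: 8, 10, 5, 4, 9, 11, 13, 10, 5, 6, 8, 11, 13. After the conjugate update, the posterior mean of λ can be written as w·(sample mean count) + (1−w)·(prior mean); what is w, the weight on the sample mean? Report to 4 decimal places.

0.8667

With a Gamma(shape α, rate β) prior, the Poisson likelihood is conjugate: the posterior is Gamma(α + ΣXᵢ, β + n).
Posterior mean = (α₀+S)/(β₀+n) = [n/(β₀+n)]·(S/n) + [β₀/(β₀+n)]·(α₀/β₀), so only n and β₀ enter the weight.
Weight on data w = n/(β₀+n) = 13/(2.0+13) = 13/15.0 = 0.8667.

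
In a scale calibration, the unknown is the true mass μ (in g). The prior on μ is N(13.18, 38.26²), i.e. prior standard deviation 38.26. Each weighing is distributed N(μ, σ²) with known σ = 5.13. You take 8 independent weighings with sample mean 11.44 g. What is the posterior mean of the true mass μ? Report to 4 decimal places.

For Normal data with known variance σ², a Normal(μ₀, σ₀²) prior on μ is conjugate. Posterior precision = 1/σ₀² + n/σ²; posterior mean is the precision-weighted average of μ₀ and x̄.
n·x̄ = 8·11.44 = 91.52.
σ₀² = 38.26² = 1463.8276, σ² = 5.13² = 26.3169; σ² + n·σ₀² = 26.3169 + 8·1463.8276 = 11736.9377.
Posterior mean = (μ₀/σ₀² + n·x̄/σ²)/(1/σ₀² + n/σ²) = (σ²·μ₀ + σ₀²·n·x̄)/(σ² + n·σ₀²) = (26.3169·13.18 + 1463.8276·91.52)/11736.9377 = 134316.358694/11736.9377 = 11.4439.

11.4439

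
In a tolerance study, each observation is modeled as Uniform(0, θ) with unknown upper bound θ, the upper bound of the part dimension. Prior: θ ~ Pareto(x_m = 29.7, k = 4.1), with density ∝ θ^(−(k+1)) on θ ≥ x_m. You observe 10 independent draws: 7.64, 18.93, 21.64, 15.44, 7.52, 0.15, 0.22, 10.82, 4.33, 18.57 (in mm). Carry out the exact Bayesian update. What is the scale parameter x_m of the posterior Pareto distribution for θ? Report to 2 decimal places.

A Pareto(scale x_m, shape k) prior on the upper bound θ of Uniform(0, θ) is conjugate: posterior is Pareto(max(x_m, max xᵢ), k + n).
Sample maximum = 21.64; prior scale x_m = 29.7 → posterior scale = max = 29.70.
Posterior shape = 4.1 + 10 = 14.1.
Posterior scale x_m = 29.70.

29.70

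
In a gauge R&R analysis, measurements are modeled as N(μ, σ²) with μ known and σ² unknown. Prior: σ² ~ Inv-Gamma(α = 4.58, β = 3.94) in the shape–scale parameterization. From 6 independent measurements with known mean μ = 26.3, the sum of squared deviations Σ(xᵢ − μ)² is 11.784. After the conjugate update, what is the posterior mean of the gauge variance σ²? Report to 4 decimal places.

With known mean μ and an Inverse-Gamma(α, β) prior on σ², the Normal likelihood is conjugate: posterior is Inv-Gamma(α + n/2, β + Σ(xᵢ−μ)²/2).
Posterior: Inv-Gamma(4.58 + 6/2, 3.94 + 11.784/2) = Inv-Gamma(7.58, 9.8320).
E[σ²|data] = β/(α−1) = 9.8320/6.58 = 1.4942.

1.4942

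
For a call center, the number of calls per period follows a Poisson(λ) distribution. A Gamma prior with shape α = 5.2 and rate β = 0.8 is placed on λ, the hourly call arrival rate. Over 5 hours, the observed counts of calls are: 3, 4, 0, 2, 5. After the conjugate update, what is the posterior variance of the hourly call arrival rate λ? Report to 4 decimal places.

With a Gamma(shape α, rate β) prior, the Poisson likelihood is conjugate: the posterior is Gamma(α + ΣXᵢ, β + n).
Sum of counts S = 14 over n = 5 hours.
Posterior: Gamma(α+S, β+n) = Gamma(5.2+14, 0.8+5) = Gamma(19.2, 5.8).
Var = α/β² = 19.2/5.8² = 0.5707.

0.5707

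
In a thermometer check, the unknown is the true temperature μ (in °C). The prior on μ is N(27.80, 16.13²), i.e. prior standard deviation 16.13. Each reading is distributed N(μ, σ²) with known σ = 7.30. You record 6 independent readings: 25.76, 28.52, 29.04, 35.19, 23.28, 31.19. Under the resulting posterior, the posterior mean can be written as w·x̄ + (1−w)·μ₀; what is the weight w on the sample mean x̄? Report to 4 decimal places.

For Normal data with known variance σ², a Normal(μ₀, σ₀²) prior on μ is conjugate. Posterior precision = 1/σ₀² + n/σ²; posterior mean is the precision-weighted average of μ₀ and x̄.
σ₀² = 16.13² = 260.1769, σ² = 7.30² = 53.29. Prior precision 1/σ₀² = 1/260.1769; data precision n/σ² = 6/53.29.
w = (n/σ²)/(1/σ₀² + n/σ²) = n·σ₀²/(σ² + n·σ₀²) = 6·260.1769/(53.29 + 6·260.1769) = 1561.0614/1614.3514 = 0.9670.

0.9670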